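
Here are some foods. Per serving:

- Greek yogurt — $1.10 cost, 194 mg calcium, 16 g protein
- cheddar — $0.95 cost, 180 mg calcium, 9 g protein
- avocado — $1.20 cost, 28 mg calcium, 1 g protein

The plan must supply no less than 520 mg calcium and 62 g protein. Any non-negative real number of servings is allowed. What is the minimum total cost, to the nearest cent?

$4.26

Two binding constraints pin down two serving amounts, so the optimal mix uses at most two foods. The candidates are each food alone (scaled to the tighter of calcium/protein) and each pair with both constraints tight.
Greek yogurt only: max(520/194, 62/16) = 3.875 servings → $4.26.
cheddar only: max(520/180, 62/9) = 6.889 servings → $6.54.
avocado only: max(520/28, 62/1) = 62 servings → $74.40.
Greek yogurt + cheddar with both targets exact would need a negative amount; discard.
Greek yogurt + avocado: intersection lies outside the first quadrant.
cheddar + avocado: intersection lies outside the first quadrant.
The minimum over all feasible corners is $4.26.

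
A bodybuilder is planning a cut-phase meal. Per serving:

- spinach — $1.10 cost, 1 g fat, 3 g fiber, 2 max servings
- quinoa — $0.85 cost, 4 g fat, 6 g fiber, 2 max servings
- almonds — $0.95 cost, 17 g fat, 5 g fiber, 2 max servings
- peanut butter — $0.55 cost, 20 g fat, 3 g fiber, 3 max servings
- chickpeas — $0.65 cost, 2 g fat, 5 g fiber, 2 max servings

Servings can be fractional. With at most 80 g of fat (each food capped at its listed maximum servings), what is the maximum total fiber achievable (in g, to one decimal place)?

Fiber per g fat: spinach 3, chickpeas 2.5, quinoa 1.5, almonds 0.2941, peanut butter 0.15.
Take 2 servings of spinach: uses 2 g fat, +6.0 g fiber (running total 6.0 g).
Take 2 servings of chickpeas: uses 4 g fat, +10.0 g fiber (running total 16.0 g).
Take 2 servings of quinoa: uses 8 g fat, +12.0 g fiber (running total 28.0 g).
Take 2 servings of almonds: uses 34 g fat, +10.0 g fiber (running total 38.0 g).
Take 1.6 servings of peanut butter: uses 32 g fat, +4.8 g fiber (running total 42.8 g).
Filling greedily by fiber-per-g fat is optimal for one linear limit, giving 42.8 g.

42.8 g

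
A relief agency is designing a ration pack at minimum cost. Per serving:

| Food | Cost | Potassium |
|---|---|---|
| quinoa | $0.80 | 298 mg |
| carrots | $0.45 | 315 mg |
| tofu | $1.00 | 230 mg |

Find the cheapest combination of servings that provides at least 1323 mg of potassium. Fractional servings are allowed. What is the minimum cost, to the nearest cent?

$1.89

Cost per mg of potassium: carrots $0.0014, quinoa $0.0027, tofu $0.0043.
With no serving limits, use only carrots: 1323 mg / 315 mg = 4.2 servings × $0.45 = $1.89.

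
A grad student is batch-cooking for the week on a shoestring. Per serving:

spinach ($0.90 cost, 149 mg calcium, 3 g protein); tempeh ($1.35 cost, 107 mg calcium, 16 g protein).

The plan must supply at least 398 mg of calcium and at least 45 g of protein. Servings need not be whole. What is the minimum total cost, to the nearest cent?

$4.28

Compare the cost at each extreme point of the feasible region.
spinach only: max(398/149, 45/3) = 15 servings → $13.50.
tempeh only: max(398/107, 45/16) = 3.72 servings → $5.02.
spinach + tempeh with both tight: 0.7528 servings and 2.671 servings → $4.28.
Cheapest feasible corner: $4.28.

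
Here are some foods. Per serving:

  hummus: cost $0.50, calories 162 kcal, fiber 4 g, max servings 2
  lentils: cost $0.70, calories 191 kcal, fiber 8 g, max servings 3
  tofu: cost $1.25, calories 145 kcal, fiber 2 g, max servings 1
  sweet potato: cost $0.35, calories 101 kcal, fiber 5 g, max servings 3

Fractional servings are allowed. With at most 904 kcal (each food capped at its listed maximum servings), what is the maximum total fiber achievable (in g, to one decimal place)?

39.7 g

Fiber per kcal: sweet potato 0.0495, lentils 0.04188, hummus 0.02469, tofu 0.01379.
Take 3 servings of sweet potato: uses 303 kcal, +15.0 g fiber (running total 15.0 g).
Take 3 servings of lentils: uses 573 kcal, +24.0 g fiber (running total 39.0 g).
Take 0.1728 servings of hummus: uses 28 kcal, +0.7 g fiber (running total 39.7 g).
Filling greedily by fiber-per-kcal is optimal for one linear limit, giving 39.7 g.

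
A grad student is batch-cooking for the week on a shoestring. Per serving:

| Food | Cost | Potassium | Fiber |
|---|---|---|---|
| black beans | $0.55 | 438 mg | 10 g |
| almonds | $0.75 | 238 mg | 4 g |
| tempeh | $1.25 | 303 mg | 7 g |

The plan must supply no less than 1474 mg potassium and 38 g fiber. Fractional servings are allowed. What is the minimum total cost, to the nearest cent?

A basic optimal solution has at most two foods positive. Try each food alone and each pair with both targets met exactly.
black beans only: max(1474/438, 38/10) = 3.8 servings → $2.09.
almonds only: max(1474/238, 38/4) = 9.5 servings → $7.12.
tempeh only: max(1474/303, 38/7) = 5.429 servings → $6.79.
black beans + almonds with both targets exact would need a negative amount; discard.
black beans + tempeh: the both-tight solution has a negative serving — not a feasible corner.
almonds + tempeh: the both-tight solution has a negative serving — not a feasible corner.
Cheapest feasible corner: $2.09.

$2.09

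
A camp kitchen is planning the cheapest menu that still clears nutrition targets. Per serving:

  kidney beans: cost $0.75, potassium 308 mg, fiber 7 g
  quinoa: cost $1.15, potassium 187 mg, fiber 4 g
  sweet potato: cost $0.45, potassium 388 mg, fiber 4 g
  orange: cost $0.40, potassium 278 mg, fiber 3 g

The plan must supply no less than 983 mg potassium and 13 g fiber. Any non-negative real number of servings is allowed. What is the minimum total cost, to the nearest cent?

$1.43

This is a tiny linear program; its minimum lies at a vertex of the feasible set. List the vertices and price them.
kidney beans only: max(983/308, 13/7) = 3.192 servings → $2.39.
quinoa only: max(983/187, 13/4) = 5.257 servings → $6.05.
sweet potato only: max(983/388, 13/4) = 3.25 servings → $1.46.
orange only: max(983/278, 13/3) = 4.333 servings → $1.73.
kidney beans + quinoa: intersection lies outside the first quadrant.
kidney beans + sweet potato with both tight: 0.7493 servings and 1.939 servings → $1.43.
kidney beans + orange with both tight: 0.6507 servings and 2.815 servings → $1.61.
quinoa + sweet potato with both tight: 1.383 servings and 1.867 servings → $2.43.
quinoa + orange with both tight: 1.207 servings and 2.724 servings → $2.48.
sweet potato + orange: the both-tight solution has a negative serving — not a feasible corner.
So the least-cost plan costs $1.43.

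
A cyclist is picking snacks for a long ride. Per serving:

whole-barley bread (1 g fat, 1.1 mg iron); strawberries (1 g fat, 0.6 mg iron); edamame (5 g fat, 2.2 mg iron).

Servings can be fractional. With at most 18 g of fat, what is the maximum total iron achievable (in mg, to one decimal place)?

19.8 mg

Iron per g fat: whole-barley bread 1.1, strawberries 0.6, edamame 0.44.
With no serving limits, spend the whole fat allowance on whole-barley bread: 18 g / 1 g × 1.1 mg = 19.8 mg.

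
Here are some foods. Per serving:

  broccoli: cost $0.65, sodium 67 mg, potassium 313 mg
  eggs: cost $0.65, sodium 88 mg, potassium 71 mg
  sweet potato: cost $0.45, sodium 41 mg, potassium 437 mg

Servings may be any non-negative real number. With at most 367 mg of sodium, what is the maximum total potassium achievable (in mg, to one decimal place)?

Potassium per mg sodium: sweet potato 10.66, broccoli 4.672, eggs 0.8068.
With no serving limits, spend the whole sodium allowance on sweet potato: 367 mg / 41 mg × 437 mg = 3911.7 mg.

3911.7 mg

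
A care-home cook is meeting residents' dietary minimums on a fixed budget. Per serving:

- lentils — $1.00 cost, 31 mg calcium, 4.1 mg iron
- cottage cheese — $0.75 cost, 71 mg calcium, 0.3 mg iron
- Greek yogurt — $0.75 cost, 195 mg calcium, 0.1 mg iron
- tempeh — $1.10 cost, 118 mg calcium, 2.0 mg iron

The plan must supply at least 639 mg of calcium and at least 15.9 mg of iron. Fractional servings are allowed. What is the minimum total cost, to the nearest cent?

For a min-cost LP with two ≥-constraints, a basic feasible solution has at most two positive variables.
lentils only: max(639/31, 15.9/4.1) = 20.61 servings → $20.61.
cottage cheese only: max(639/71, 15.9/0.3) = 53 servings → $39.75.
Greek yogurt only: max(639/195, 15.9/0.1) = 159 servings → $119.25.
tempeh only: max(639/118, 15.9/2.0) = 7.95 servings → $8.74.
lentils + cottage cheese with both tight: 3.326 servings and 7.548 servings → $8.99.
lentils + Greek yogurt with both tight: 3.813 servings and 2.671 servings → $5.82.
lentils + tempeh with both tight: 1.418 servings and 5.043 servings → $6.97.
cottage cheese + Greek yogurt: the both-tight solution has a negative serving — not a feasible corner.
cottage cheese + tempeh with both targets exact would need a negative amount; discard.
Greek yogurt + tempeh: the both-tight solution has a negative serving — not a feasible corner.
So the least-cost plan costs $5.82.

$5.82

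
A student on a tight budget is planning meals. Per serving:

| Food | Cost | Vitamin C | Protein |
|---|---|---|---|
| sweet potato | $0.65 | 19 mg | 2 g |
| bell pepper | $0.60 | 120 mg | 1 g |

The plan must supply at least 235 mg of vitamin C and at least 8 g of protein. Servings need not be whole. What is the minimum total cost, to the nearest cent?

$3.00

This is a tiny linear program; its minimum lies at a vertex of the feasible set. List the vertices and price them.
sweet potato only: max(235/19, 8/2) = 12.37 servings → $8.04.
bell pepper only: max(235/120, 8/1) = 8 servings → $4.80.
sweet potato + bell pepper with both tight: 3.281 servings and 1.439 servings → $3.00.
The minimum over all feasible corners is $3.00.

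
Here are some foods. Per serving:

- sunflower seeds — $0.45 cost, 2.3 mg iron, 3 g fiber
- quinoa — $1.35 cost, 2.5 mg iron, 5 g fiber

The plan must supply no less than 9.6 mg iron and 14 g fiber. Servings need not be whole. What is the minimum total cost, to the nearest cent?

At the optimum either one food covers both requirements or two foods hit both targets exactly; no other combination can be cheaper.
sunflower seeds only: max(9.6/2.3, 14/3) = 4.667 servings → $2.10.
quinoa only: max(9.6/2.5, 14/5) = 3.84 servings → $5.18.
sunflower seeds + quinoa with both tight: 3.25 servings and 0.85 servings → $2.61.
The minimum over all feasible corners is $2.10.

$2.10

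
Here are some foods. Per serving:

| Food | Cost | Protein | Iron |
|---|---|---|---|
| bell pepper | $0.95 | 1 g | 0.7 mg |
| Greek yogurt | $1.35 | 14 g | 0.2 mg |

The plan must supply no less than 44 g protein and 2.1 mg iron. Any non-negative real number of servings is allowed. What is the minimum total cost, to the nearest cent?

bell pepper only: max(44/1, 2.1/0.7) = 44 servings → $41.80.
Greek yogurt only: max(44/14, 2.1/0.2) = 10.5 servings → $14.18.
bell pepper + Greek yogurt with both tight: 2.146 servings and 2.99 servings → $6.07.
Cheapest feasible corner: $6.07.

$6.07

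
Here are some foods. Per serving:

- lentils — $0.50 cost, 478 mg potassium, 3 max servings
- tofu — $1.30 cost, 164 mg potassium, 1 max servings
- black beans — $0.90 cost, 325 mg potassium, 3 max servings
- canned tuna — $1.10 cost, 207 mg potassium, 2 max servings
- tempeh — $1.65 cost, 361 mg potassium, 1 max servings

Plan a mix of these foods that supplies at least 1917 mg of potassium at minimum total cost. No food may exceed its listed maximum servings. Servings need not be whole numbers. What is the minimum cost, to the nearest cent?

$2.84

Cost per mg of potassium: lentils $0.0010, black beans $0.0028, tempeh $0.0046, canned tuna $0.0053, tofu $0.0079.
Take 3 servings of lentils: +1434.0 mg potassium for $1.50 (total $1.50, still need 483.0 mg).
Take 1.486 servings of black beans: +483.0 mg potassium for $1.34 (total $2.84, still need 0.0 mg).
Greedy by cheapest-per-mg is optimal for a single linear constraint, so the minimum cost is $2.84.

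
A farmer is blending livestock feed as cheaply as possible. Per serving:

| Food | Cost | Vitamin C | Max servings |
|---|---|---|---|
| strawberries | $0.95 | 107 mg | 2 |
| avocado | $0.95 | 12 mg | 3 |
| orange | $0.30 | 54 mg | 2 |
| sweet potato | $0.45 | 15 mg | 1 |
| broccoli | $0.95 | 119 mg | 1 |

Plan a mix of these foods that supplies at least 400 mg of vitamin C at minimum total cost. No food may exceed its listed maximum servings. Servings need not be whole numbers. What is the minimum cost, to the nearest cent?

Cost per mg of vitamin C: orange $0.0056, broccoli $0.0080, strawberries $0.0089, sweet potato $0.0300, avocado $0.0792.
Take 2 servings of orange: +108.0 mg vitamin C for $0.60 (total $0.60, still need 292.0 mg).
Take 1 serving of broccoli: +119.0 mg vitamin C for $0.95 (total $1.55, still need 173.0 mg).
Take 1.617 servings of strawberries: +173.0 mg vitamin C for $1.54 (total $3.09, still need 0.0 mg).
Greedy by cheapest-per-mg is optimal for a single linear constraint, so the minimum cost is $3.09.

$3.09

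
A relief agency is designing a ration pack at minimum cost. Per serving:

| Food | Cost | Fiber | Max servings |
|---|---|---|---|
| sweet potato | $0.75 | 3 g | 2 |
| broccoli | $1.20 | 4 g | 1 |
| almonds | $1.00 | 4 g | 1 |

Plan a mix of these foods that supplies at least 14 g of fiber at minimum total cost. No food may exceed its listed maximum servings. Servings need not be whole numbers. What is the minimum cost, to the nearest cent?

$3.70

Cost per g of fiber: sweet potato $0.2500, almonds $0.2500, broccoli $0.3000.
Take 2 servings of sweet potato: +6.0 g fiber for $1.50 (total $1.50, still need 8.0 g).
Take 1 serving of almonds: +4.0 g fiber for $1.00 (total $2.50, still need 4.0 g).
Take 1 serving of broccoli: +4.0 g fiber for $1.20 (total $3.70, still need 0.0 g).
Greedy by cheapest-per-g is optimal for a single linear constraint, so the minimum cost is $3.70.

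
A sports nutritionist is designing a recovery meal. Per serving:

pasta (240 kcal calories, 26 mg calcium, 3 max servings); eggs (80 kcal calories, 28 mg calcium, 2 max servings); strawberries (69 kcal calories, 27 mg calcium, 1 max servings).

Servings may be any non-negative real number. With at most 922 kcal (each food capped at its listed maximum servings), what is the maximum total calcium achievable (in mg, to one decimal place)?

158.1 mg

Calcium per kcal: strawberries 0.3913, eggs 0.35, pasta 0.1083.
Take 1 serving of strawberries: uses 69 kcal, +27.0 mg calcium (running total 27.0 mg).
Take 2 servings of eggs: uses 160 kcal, +56.0 mg calcium (running total 83.0 mg).
Take 2.888 servings of pasta: uses 693 kcal, +75.1 mg calcium (running total 158.1 mg).
Greedy by best ratio exhausts the calories allowance optimally: 158.1 mg.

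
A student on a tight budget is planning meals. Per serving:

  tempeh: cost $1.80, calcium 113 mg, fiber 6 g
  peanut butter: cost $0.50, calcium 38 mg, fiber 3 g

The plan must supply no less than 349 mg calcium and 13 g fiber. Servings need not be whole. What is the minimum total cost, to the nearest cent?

Check every corner: each single food scaled to meet both minima, and each pair solved so both constraints bind.
tempeh only: max(349/113, 13/6) = 3.088 servings → $5.56.
peanut butter only: max(349/38, 13/3) = 9.184 servings → $4.59.
tempeh + peanut butter with both targets exact would need a negative amount; discard.
The minimum over all feasible corners is $4.59.

$4.59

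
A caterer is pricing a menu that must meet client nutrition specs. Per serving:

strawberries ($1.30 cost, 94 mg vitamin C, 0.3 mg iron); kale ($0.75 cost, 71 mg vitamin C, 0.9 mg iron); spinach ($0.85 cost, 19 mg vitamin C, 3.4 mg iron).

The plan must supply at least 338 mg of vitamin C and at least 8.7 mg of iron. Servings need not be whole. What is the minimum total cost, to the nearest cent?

The cheapest plan sits at a corner of the feasible region — with two constraints it uses at most two foods.
strawberries only: max(338/94, 8.7/0.3) = 29 servings → $37.70.
kale only: max(338/71, 8.7/0.9) = 9.667 servings → $7.25.
spinach only: max(338/19, 8.7/3.4) = 17.79 servings → $15.12.
strawberries + kale: intersection lies outside the first quadrant.
strawberries + spinach with both tight: 3.134 servings and 2.282 servings → $6.01.
kale + spinach with both tight: 4.387 servings and 1.398 servings → $4.48.
So the least-cost plan costs $4.48.

$4.48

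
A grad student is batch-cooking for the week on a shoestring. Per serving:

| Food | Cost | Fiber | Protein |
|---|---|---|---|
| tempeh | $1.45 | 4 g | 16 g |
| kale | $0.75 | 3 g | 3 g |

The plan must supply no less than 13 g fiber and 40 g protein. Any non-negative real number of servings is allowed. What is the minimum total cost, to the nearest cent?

tempeh only: max(13/4, 40/16) = 3.25 servings → $4.71.
kale only: max(13/3, 40/3) = 13.33 servings → $10.00.
tempeh + kale with both tight: 2.25 servings and 1.333 servings → $4.26.
Cheapest feasible corner: $4.26.

$4.26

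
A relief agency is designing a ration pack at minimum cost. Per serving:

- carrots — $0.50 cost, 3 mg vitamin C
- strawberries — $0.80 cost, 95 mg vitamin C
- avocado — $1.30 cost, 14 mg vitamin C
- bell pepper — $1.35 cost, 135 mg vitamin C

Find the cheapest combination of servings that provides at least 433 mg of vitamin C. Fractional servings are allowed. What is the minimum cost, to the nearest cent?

Cost per mg of vitamin C: strawberries $0.0084, bell pepper $0.0100, avocado $0.0929, carrots $0.1667.
With no serving limits, use only strawberries: 433 mg / 95 mg = 4.558 servings × $0.80 = $3.65.

$3.65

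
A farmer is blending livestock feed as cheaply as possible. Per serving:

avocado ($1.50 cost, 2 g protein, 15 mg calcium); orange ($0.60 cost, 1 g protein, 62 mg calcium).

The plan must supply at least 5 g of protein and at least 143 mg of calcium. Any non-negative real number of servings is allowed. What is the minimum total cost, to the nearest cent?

The cheapest plan sits at a corner of the feasible region — with two constraints it uses at most two foods.
avocado only: max(5/2, 143/15) = 9.533 servings → $14.30.
orange only: max(5/1, 143/62) = 5 servings → $3.00.
avocado + orange with both tight: 1.532 servings and 1.936 servings → $3.46.
So the least-cost plan costs $3.00.

$3.00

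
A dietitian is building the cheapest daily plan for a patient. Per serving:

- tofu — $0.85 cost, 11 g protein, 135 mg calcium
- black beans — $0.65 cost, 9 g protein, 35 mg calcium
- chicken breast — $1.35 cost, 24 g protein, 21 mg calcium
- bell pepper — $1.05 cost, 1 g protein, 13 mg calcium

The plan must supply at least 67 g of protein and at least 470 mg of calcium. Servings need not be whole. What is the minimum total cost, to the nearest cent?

$4.53

A basic optimal solution has at most two foods positive. Try each food alone and each pair with both targets met exactly.
tofu only: max(67/11, 470/135) = 6.091 servings → $5.18.
black beans only: max(67/9, 470/35) = 13.43 servings → $8.73.
chicken breast only: max(67/24, 470/21) = 22.38 servings → $30.21.
bell pepper only: max(67/1, 470/13) = 67 servings → $70.35.
tofu + black beans with both tight: 2.271 servings and 4.669 servings → $4.97.
tofu + chicken breast with both tight: 3.281 servings and 1.288 servings → $4.53.
tofu + bell pepper: the both-tight solution has a negative serving — not a feasible corner.
black beans + chicken breast: intersection lies outside the first quadrant.
black beans + bell pepper with both tight: 4.89 servings and 22.99 servings → $27.32.
chicken breast + bell pepper with both tight: 1.378 servings and 33.93 servings → $37.48.
The minimum over all feasible corners is $4.53.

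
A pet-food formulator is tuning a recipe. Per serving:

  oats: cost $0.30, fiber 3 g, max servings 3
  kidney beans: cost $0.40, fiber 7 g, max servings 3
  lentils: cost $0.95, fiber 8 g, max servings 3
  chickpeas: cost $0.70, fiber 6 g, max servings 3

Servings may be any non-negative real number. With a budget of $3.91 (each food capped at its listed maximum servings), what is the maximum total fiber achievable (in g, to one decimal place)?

45.5 g

Fiber per dollar: kidney beans 17.5, oats 10, chickpeas 8.571, lentils 8.421.
Take 3 servings of kidney beans: spends $1.20, +21.0 g fiber (running total 21.0 g).
Take 3 servings of oats: spends $0.90, +9.0 g fiber (running total 30.0 g).
Take 2.586 servings of chickpeas: spends $1.81, +15.5 g fiber (running total 45.5 g).
Greedy by best ratio exhausts the cost allowance optimally: 45.5 g.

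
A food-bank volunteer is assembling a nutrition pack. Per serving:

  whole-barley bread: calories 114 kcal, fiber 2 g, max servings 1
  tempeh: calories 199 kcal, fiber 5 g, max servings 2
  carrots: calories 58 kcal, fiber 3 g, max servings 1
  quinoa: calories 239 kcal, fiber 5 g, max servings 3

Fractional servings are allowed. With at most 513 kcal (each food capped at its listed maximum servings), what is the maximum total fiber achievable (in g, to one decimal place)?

Fiber per kcal: carrots 0.05172, tempeh 0.02513, quinoa 0.02092, whole-barley bread 0.01754.
Take 1 serving of carrots: uses 58 kcal, +3.0 g fiber (running total 3.0 g).
Take 2 servings of tempeh: uses 398 kcal, +10.0 g fiber (running total 13.0 g).
Take 0.2385 servings of quinoa: uses 57 kcal, +1.2 g fiber (running total 14.2 g).
Filling greedily by fiber-per-kcal is optimal for one linear limit, giving 14.2 g.

14.2 g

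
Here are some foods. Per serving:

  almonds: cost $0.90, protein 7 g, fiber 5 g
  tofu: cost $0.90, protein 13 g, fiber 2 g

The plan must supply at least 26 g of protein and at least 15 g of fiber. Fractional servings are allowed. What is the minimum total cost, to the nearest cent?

Compare the cost at each extreme point of the feasible region.
almonds only: max(26/7, 15/5) = 3.714 servings → $3.34.
tofu only: max(26/13, 15/2) = 7.5 servings → $6.75.
almonds + tofu with both tight: 2.804 servings and 0.4902 servings → $2.96.
The minimum over all feasible corners is $2.96.

$2.96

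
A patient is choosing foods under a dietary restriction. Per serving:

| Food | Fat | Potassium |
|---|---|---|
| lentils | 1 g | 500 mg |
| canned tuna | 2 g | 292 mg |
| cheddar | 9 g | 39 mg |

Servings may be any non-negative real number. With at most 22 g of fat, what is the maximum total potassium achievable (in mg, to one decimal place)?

Potassium per g fat: lentils 500, canned tuna 146, cheddar 4.333.
With no serving limits, spend the whole fat allowance on lentils: 22 g / 1 g × 500 mg = 11000.0 mg.

11000.0 mg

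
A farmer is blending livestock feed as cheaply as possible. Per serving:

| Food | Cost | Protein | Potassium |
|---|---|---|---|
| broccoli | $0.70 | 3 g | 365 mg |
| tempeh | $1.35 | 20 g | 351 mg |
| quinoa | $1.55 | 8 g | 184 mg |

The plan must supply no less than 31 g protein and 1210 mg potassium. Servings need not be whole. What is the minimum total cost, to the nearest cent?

$3.15

With two linear requirements the optimum uses one or two foods; enumerate the corners.
broccoli only: max(31/3, 1210/365) = 10.33 servings → $7.23.
tempeh only: max(31/20, 1210/351) = 3.447 servings → $4.65.
quinoa only: max(31/8, 1210/184) = 6.576 servings → $10.19.
broccoli + tempeh with both tight: 2.132 servings and 1.23 servings → $3.15.
broccoli + quinoa with both tight: 1.679 servings and 3.245 servings → $6.21.
tempeh + quinoa: intersection lies outside the first quadrant.
The minimum over all feasible corners is $3.15.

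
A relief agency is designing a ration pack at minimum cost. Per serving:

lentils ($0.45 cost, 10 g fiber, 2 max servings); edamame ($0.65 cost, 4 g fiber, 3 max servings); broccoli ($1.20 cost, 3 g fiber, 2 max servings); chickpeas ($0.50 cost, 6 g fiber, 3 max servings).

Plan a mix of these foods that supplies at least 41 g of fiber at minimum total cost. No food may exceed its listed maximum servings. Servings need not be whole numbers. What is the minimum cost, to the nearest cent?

$2.89

Cost per g of fiber: lentils $0.0450, chickpeas $0.0833, edamame $0.1625, broccoli $0.4000.
Take 2 servings of lentils: +20.0 g fiber for $0.90 (total $0.90, still need 21.0 g).
Take 3 servings of chickpeas: +18.0 g fiber for $1.50 (total $2.40, still need 3.0 g).
Take 0.75 servings of edamame: +3.0 g fiber for $0.49 (total $2.89, still need 0.0 g).
Greedy by cheapest-per-g is optimal for a single linear constraint, so the minimum cost is $2.89.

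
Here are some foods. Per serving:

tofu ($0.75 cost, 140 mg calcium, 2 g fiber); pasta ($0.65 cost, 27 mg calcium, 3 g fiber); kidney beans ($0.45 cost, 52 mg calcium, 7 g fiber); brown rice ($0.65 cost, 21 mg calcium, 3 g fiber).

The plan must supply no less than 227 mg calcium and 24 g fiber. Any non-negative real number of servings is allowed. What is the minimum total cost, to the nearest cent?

$1.78

Minimising a linear cost over {calcium ≥ 227, fiber ≥ 24, servings ≥ 0} — the optimum is at a vertex, using one or two foods.
tofu only: max(227/140, 24/2) = 12 servings → $9.00.
pasta only: max(227/27, 24/3) = 8.407 servings → $5.46.
kidney beans only: max(227/52, 24/7) = 4.365 servings → $1.96.
brown rice only: max(227/21, 24/3) = 10.81 servings → $7.03.
tofu + pasta with both tight: 0.09016 servings and 7.94 servings → $5.23.
tofu + kidney beans with both tight: 0.3893 servings and 3.317 servings → $1.78.
tofu + brown rice with both tight: 0.4683 servings and 7.688 servings → $5.35.
pasta + kidney beans: the both-tight solution has a negative serving — not a feasible corner.
pasta + brown rice: intersection lies outside the first quadrant.
kidney beans + brown rice: intersection lies outside the first quadrant.
The minimum over all feasible corners is $1.78.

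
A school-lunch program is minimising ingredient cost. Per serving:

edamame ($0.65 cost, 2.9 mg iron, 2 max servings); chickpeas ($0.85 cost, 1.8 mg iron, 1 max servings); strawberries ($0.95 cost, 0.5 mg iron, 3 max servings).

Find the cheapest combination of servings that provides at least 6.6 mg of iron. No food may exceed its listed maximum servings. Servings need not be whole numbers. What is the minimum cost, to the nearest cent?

$1.68

Cost per mg of iron: edamame $0.2241, chickpeas $0.4722, strawberries $1.9000.
Take 2 servings of edamame: +5.8 mg iron for $1.30 (total $1.30, still need 0.8 mg).
Take 0.4444 servings of chickpeas: +0.8 mg iron for $0.38 (total $1.68, still need 0.0 mg).
Greedy by cheapest-per-mg is optimal for a single linear constraint, so the minimum cost is $1.68.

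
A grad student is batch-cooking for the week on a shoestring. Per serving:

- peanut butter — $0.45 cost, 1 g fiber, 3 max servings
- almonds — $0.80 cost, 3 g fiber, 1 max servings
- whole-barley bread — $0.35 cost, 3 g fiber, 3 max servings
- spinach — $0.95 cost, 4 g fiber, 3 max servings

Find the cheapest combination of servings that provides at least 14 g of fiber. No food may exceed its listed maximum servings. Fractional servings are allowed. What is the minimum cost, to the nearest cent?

$2.24

Cost per g of fiber: whole-barley bread $0.1167, spinach $0.2375, almonds $0.2667, peanut butter $0.4500.
Take 3 servings of whole-barley bread: +9.0 g fiber for $1.05 (total $1.05, still need 5.0 g).
Take 1.25 servings of spinach: +5.0 g fiber for $1.19 (total $2.24, still need 0.0 g).
Greedy by cheapest-per-g is optimal for a single linear constraint, so the minimum cost is $2.24.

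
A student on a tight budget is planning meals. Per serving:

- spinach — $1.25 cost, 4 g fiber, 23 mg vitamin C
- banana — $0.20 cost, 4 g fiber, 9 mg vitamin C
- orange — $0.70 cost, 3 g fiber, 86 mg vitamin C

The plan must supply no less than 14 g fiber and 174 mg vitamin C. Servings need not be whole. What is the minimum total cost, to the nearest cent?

This is a tiny linear program; its minimum lies at a vertex of the feasible set. List the vertices and price them.
spinach only: max(14/4, 174/23) = 7.565 servings → $9.46.
banana only: max(14/4, 174/9) = 19.33 servings → $3.87.
orange only: max(14/3, 174/86) = 4.667 servings → $3.27.
spinach + banana: intersection lies outside the first quadrant.
spinach + orange with both tight: 2.48 servings and 1.36 servings → $4.05.
banana + orange with both tight: 2.151 servings and 1.798 servings → $1.69.
The minimum over all feasible corners is $1.69.

$1.69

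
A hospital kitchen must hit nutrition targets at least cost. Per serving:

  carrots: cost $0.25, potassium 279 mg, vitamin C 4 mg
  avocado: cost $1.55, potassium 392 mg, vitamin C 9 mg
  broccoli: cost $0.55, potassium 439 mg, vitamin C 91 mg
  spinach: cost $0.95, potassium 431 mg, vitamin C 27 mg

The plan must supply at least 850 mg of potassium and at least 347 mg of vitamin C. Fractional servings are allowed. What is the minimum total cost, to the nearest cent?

$2.10

carrots only: max(850/279, 347/4) = 86.75 servings → $21.69.
avocado only: max(850/392, 347/9) = 38.56 servings → $59.76.
broccoli only: max(850/439, 347/91) = 3.813 servings → $2.10.
spinach only: max(850/431, 347/27) = 12.85 servings → $12.21.
carrots + avocado: intersection lies outside the first quadrant.
carrots + broccoli with both targets exact would need a negative amount; discard.
carrots + spinach: the both-tight solution has a negative serving — not a feasible corner.
avocado + broccoli: intersection lies outside the first quadrant.
avocado + spinach: intersection lies outside the first quadrant.
broccoli + spinach with both targets exact would need a negative amount; discard.
So the least-cost plan costs $2.10.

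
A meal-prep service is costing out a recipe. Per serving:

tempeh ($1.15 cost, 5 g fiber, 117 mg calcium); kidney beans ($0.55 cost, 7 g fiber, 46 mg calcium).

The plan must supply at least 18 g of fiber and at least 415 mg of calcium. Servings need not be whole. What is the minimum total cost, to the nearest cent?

At the optimum either one food covers both requirements or two foods hit both targets exactly; no other combination can be cheaper.
tempeh only: max(18/5, 415/117) = 3.6 servings → $4.14.
kidney beans only: max(18/7, 415/46) = 9.022 servings → $4.96.
tempeh + kidney beans with both tight: 3.526 servings and 0.05263 servings → $4.08.
The minimum over all feasible corners is $4.08.

$4.08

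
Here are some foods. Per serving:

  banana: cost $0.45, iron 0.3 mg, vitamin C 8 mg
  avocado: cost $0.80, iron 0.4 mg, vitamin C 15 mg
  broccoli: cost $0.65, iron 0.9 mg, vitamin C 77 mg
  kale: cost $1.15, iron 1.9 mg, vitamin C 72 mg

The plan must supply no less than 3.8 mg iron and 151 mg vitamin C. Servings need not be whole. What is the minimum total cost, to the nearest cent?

This is a tiny linear program; its minimum lies at a vertex of the feasible set. List the vertices and price them.
banana only: max(3.8/0.3, 151/8) = 18.88 servings → $8.49.
avocado only: max(3.8/0.4, 151/15) = 10.07 servings → $8.05.
broccoli only: max(3.8/0.9, 151/77) = 4.222 servings → $2.74.
kale only: max(3.8/1.9, 151/72) = 2.097 servings → $2.41.
banana + avocado: the both-tight solution has a negative serving — not a feasible corner.
banana + broccoli with both tight: 9.855 servings and 0.9371 servings → $5.04.
banana + kale: intersection lies outside the first quadrant.
avocado + broccoli with both tight: 9.058 servings and 0.1965 servings → $7.37.
avocado + kale with both targets exact would need a negative amount; discard.
broccoli + kale with both tight: 0.1632 servings and 1.923 servings → $2.32.
So the least-cost plan costs $2.32.

$2.32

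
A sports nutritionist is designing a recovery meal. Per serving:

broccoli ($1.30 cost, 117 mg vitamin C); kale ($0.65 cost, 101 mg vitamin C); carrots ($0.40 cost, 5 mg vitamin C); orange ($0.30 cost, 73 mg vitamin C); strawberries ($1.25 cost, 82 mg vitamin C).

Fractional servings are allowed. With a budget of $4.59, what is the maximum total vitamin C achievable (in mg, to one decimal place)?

1116.9 mg

Vitamin C per dollar: orange 243.3, kale 155.4, broccoli 90, strawberries 65.6, carrots 12.5.
With no serving limits, spend the whole cost allowance on orange: $4.59 / $0.30 × 73 mg = 1116.9 mg.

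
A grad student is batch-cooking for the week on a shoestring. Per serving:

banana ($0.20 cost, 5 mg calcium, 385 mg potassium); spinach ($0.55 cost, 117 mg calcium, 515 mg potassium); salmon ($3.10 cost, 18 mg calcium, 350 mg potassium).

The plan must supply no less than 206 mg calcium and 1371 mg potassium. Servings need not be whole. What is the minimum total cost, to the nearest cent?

The cheapest plan sits at a corner of the feasible region — with two constraints it uses at most two foods.
banana only: max(206/5, 1371/385) = 41.2 servings → $8.24.
spinach only: max(206/117, 1371/515) = 2.662 servings → $1.46.
salmon only: max(206/18, 1371/350) = 11.44 servings → $35.48.
banana + spinach with both tight: 1.279 servings and 1.706 servings → $1.19.
banana + salmon with both targets exact would need a negative amount; discard.
spinach + salmon with both tight: 1.497 servings and 1.715 servings → $6.14.
The minimum over all feasible corners is $1.19.

$1.19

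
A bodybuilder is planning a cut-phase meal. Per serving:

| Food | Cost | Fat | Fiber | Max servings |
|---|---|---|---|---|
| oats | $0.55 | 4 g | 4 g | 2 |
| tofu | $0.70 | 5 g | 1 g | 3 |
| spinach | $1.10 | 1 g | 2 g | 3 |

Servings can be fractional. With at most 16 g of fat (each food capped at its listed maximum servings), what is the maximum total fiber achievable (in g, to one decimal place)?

Fiber per g fat: spinach 2, oats 1, tofu 0.2.
Take 3 servings of spinach: uses 3 g fat, +6.0 g fiber (running total 6.0 g).
Take 2 servings of oats: uses 8 g fat, +8.0 g fiber (running total 14.0 g).
Take 1 serving of tofu: uses 5 g fat, +1.0 g fiber (running total 15.0 g).
Filling greedily by fiber-per-g fat is optimal for one linear limit, giving 15.0 g.

15.0 g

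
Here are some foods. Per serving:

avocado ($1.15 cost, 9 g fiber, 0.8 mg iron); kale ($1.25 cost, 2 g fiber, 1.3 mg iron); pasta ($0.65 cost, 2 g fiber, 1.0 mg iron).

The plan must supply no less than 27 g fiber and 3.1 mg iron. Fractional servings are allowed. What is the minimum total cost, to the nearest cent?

This is a tiny linear program; its minimum lies at a vertex of the feasible set. List the vertices and price them.
avocado only: max(27/9, 3.1/0.8) = 3.875 servings → $4.46.
kale only: max(27/2, 3.1/1.3) = 13.5 servings → $16.88.
pasta only: max(27/2, 3.1/1.0) = 13.5 servings → $8.78.
avocado + kale with both tight: 2.861 servings and 0.6238 servings → $4.07.
avocado + pasta with both tight: 2.811 servings and 0.8514 servings → $3.79.
kale + pasta: intersection lies outside the first quadrant.
The minimum over all feasible corners is $3.79.

$3.79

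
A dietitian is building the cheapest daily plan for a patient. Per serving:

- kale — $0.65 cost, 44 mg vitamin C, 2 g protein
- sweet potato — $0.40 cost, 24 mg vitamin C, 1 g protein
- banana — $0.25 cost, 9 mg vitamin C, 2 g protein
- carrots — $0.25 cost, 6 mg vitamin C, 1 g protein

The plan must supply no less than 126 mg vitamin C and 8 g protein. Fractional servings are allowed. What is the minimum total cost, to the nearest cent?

The cheapest plan sits at a corner of the feasible region — with two constraints it uses at most two foods.
kale only: max(126/44, 8/2) = 4 servings → $2.60.
sweet potato only: max(126/24, 8/1) = 8 servings → $3.20.
banana only: max(126/9, 8/2) = 14 servings → $3.50.
carrots only: max(126/6, 8/1) = 21 servings → $5.25.
kale + sweet potato: the both-tight solution has a negative serving — not a feasible corner.
kale + banana with both tight: 2.571 servings and 1.429 servings → $2.03.
kale + carrots with both tight: 2.438 servings and 3.125 servings → $2.37.
sweet potato + banana with both tight: 4.615 servings and 1.692 servings → $2.27.
sweet potato + carrots with both tight: 4.333 servings and 3.667 servings → $2.65.
banana + carrots: the both-tight solution has a negative serving — not a feasible corner.
The minimum over all feasible corners is $2.03.

$2.03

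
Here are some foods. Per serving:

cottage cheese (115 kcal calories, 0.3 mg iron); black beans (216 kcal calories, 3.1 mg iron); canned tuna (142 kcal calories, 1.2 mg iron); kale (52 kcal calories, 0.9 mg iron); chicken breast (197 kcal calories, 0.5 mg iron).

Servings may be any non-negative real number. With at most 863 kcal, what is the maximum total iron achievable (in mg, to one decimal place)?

14.9 mg

Iron per kcal: kale 0.01731, black beans 0.01435, canned tuna 0.008451, cottage cheese 0.002609, chicken breast 0.002538.
With no serving limits, spend the whole calories allowance on kale: 863 kcal / 52 kcal × 0.9 mg = 14.9 mg.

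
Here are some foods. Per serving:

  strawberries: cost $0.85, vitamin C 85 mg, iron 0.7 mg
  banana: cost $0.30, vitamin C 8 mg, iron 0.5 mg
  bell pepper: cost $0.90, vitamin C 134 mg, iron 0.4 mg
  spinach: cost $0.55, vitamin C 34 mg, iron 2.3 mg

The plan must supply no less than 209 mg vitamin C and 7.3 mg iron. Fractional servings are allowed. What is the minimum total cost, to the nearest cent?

$2.38

The cheapest plan sits at a corner of the feasible region — with two constraints it uses at most two foods.
strawberries only: max(209/85, 7.3/0.7) = 10.43 servings → $8.86.
banana only: max(209/8, 7.3/0.5) = 26.12 servings → $7.84.
bell pepper only: max(209/134, 7.3/0.4) = 18.25 servings → $16.43.
spinach only: max(209/34, 7.3/2.3) = 6.147 servings → $3.38.
strawberries + banana with both tight: 1.249 servings and 12.85 servings → $4.92.
strawberries + bell pepper with both targets exact would need a negative amount; discard.
strawberries + spinach with both tight: 1.354 servings and 2.762 servings → $2.67.
banana + bell pepper with both tight: 14.02 servings and 0.7226 servings → $4.86.
banana + spinach: intersection lies outside the first quadrant.
bell pepper + spinach with both tight: 0.7892 servings and 3.037 servings → $2.38.
So the least-cost plan costs $2.38.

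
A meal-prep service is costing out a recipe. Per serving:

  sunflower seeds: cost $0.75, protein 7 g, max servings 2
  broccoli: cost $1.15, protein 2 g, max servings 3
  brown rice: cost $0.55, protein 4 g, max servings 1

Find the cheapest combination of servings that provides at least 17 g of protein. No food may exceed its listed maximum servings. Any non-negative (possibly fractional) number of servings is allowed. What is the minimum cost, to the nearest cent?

Cost per g of protein: sunflower seeds $0.1071, brown rice $0.1375, broccoli $0.5750.
Take 2 servings of sunflower seeds: +14.0 g protein for $1.50 (total $1.50, still need 3.0 g).
Take 0.75 servings of brown rice: +3.0 g protein for $0.41 (total $1.91, still need 0.0 g).
Greedy by cheapest-per-g is optimal for a single linear constraint, so the minimum cost is $1.91.

$1.91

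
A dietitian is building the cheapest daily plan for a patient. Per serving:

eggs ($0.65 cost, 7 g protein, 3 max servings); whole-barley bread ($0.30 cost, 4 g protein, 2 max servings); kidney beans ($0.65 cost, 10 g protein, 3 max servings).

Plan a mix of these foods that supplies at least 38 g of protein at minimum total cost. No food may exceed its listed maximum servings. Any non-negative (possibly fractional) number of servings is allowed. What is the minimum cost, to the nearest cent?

Cost per g of protein: kidney beans $0.0650, whole-barley bread $0.0750, eggs $0.0929.
Take 3 servings of kidney beans: +30.0 g protein for $1.95 (total $1.95, still need 8.0 g).
Take 2 servings of whole-barley bread: +8.0 g protein for $0.60 (total $2.55, still need 0.0 g).
Filling from the cheapest source first is optimal under one linear minimum: $2.55.

$2.55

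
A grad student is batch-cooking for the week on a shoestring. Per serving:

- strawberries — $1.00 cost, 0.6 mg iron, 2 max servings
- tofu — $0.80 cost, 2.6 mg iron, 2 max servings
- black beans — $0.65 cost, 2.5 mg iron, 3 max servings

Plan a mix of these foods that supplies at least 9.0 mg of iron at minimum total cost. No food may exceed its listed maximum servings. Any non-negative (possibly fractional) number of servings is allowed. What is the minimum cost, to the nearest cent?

Cost per mg of iron: black beans $0.2600, tofu $0.3077, strawberries $1.6667.
Take 3 servings of black beans: +7.5 mg iron for $1.95 (total $1.95, still need 1.5 mg).
Take 0.5769 servings of tofu: +1.5 mg iron for $0.46 (total $2.41, still need 0.0 mg).
Greedy by cheapest-per-mg is optimal for a single linear constraint, so the minimum cost is $2.41.

$2.41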